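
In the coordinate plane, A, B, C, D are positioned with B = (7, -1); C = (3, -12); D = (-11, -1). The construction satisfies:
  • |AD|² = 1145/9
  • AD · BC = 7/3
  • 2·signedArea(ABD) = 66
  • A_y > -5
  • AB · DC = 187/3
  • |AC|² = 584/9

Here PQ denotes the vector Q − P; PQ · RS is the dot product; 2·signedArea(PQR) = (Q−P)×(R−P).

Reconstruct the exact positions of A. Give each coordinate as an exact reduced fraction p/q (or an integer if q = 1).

A = (-1/3, -14/3)

1. A_x = -1/3  [AD · BC = 7/3 ∩ AB · DC = 187/3]
2. A_y = -14/3  [AD · BC = 7/3 ∩ AB · DC = 187/3]
   → A = (-1/3, -14/3)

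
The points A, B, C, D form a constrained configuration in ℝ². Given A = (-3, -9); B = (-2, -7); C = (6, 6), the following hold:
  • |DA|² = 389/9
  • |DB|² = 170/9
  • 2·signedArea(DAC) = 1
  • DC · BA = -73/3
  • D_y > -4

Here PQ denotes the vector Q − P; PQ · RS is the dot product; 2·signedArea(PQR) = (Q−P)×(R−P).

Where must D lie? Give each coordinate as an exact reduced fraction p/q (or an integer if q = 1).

1. D_x = 1/3  [2·signedArea(DAC) = 1 ∩ DC · BA = -73/3]
2. D_y = -10/3  [2·signedArea(DAC) = 1 ∩ DC · BA = -73/3]
   → D = (1/3, -10/3)

D = (1/3, -10/3)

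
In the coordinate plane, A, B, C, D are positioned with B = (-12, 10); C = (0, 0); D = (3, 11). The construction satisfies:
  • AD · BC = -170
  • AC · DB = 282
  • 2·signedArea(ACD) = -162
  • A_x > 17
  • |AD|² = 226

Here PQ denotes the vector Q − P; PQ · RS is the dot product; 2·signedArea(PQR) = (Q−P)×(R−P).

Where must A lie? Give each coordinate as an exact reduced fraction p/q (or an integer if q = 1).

A = (18, 12)

1. A_x = 18  [AC · DB = 282 ∩ 2·signedArea(ACD) = -162]
2. A_y = 12  [AC · DB = 282 ∩ 2·signedArea(ACD) = -162]
   → A = (18, 12)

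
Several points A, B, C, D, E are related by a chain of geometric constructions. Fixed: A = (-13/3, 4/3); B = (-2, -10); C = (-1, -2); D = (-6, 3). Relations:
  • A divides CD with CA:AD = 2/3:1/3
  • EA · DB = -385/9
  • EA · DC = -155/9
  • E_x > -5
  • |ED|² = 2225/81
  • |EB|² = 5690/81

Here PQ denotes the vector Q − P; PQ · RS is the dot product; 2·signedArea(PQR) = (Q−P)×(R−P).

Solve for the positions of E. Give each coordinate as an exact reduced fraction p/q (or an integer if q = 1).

E = (-37/9, -17/9)

1. E_x = -37/9  [EA · DC = -155/9 ∩ EA · DB = -385/9]
2. E_y = -17/9  [EA · DC = -155/9 ∩ EA · DB = -385/9]
   → E = (-37/9, -17/9)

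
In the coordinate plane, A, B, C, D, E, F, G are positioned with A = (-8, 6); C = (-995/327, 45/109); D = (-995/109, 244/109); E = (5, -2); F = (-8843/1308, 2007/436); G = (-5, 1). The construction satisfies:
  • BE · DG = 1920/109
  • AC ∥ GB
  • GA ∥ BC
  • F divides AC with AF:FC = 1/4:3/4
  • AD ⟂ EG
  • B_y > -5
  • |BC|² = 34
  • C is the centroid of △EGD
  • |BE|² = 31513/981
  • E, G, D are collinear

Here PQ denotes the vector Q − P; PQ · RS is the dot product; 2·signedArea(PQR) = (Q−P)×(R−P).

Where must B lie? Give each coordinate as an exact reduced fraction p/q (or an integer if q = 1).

1. B_x = -14/327  [GA ∥ BC ∩ AC ∥ GB]
2. B_y = -500/109  [GA ∥ BC ∩ AC ∥ GB]
   → B = (-14/327, -500/109)

B = (-14/327, -500/109)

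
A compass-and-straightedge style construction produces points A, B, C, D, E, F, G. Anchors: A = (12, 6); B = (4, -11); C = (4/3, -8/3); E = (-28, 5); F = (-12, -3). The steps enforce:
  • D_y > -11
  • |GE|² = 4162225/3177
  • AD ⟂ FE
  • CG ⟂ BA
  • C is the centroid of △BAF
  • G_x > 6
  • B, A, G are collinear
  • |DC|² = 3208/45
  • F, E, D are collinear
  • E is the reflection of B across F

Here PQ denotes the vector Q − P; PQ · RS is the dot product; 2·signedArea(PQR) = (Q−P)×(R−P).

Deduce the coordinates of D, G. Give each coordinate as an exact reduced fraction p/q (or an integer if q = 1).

1. D_x = 18/5  [F, E, D are collinear ∩ AD ⟂ FE]
2. D_y = -54/5  [F, E, D are collinear ∩ AD ⟂ FE]
   → D = (18/5, -54/5)
3. G_x = 7124/1059  [B, A, G are collinear ∩ CG ⟂ BA]
4. G_y = -5512/1059  [B, A, G are collinear ∩ CG ⟂ BA]
   → G = (7124/1059, -5512/1059)

D = (18/5, -54/5)
G = (7124/1059, -5512/1059)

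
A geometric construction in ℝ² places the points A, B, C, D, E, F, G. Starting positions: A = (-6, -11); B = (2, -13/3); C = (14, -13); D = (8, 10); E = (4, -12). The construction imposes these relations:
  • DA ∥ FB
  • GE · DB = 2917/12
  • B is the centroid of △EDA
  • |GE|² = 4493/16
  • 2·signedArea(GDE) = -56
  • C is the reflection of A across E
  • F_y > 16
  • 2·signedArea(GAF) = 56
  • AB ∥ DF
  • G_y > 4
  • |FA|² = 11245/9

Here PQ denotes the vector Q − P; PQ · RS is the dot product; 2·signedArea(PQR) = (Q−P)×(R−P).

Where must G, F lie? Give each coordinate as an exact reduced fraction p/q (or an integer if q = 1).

F = (16, 50/3)
G = (9/2, 19/4)

1. G_x = 9/2  [2·signedArea(GDE) = -56 ∩ GE · DB = 2917/12]
2. G_y = 19/4  [2·signedArea(GDE) = -56 ∩ GE · DB = 2917/12]
   → G = (9/2, 19/4)
3. F_x = 16  [DA ∥ FB ∩ AB ∥ DF]
4. F_y = 50/3  [DA ∥ FB ∩ AB ∥ DF]
   → F = (16, 50/3)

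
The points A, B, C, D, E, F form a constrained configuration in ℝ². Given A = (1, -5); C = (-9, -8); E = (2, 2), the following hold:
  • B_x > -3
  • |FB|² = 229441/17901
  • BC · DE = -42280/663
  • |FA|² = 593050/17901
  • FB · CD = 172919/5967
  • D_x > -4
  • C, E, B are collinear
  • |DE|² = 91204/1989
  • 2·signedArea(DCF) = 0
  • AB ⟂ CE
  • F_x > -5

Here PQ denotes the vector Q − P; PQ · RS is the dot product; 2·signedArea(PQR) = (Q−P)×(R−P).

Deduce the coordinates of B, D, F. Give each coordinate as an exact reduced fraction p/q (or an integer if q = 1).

B = (-449/221, -368/221)
D = (-1996/663, -1694/663)
F = (-9310/1989, -8102/1989)

1. B_x = -449/221  [C, E, B are collinear ∩ AB ⟂ CE]
2. B_y = -368/221  [C, E, B are collinear ∩ AB ⟂ CE]
   → B = (-449/221, -368/221)
3. D_x = -1996/663  [line 1540/221·x + 1400/221·y + 24640/663 = 0 ∩ |DE|² = 91204/1989]
4. D_y = -1694/663  [line 1540/221·x + 1400/221·y + 24640/663 = 0 ∩ |DE|² = 91204/1989]
   → D = (-1996/663, -1694/663)
5. F_x = -9310/1989  [2·signedArea(DCF) = 0 ∩ FB · CD = 172919/5967]
6. F_y = -8102/1989  [2·signedArea(DCF) = 0 ∩ FB · CD = 172919/5967]
   → F = (-9310/1989, -8102/1989)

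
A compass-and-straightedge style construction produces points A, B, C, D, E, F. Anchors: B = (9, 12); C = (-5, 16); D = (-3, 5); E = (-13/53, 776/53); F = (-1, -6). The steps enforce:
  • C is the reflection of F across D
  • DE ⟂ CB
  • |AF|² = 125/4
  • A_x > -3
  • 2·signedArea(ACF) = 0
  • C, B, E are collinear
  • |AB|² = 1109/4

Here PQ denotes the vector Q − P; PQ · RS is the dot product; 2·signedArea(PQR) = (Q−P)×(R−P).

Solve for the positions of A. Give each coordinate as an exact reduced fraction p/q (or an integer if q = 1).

A = (-2, -1/2)

1. A_x = -2  [line 22·x + 4·y + 46 = 0 ∩ |AB|² = 1109/4]
2. A_y = -1/2  [line 22·x + 4·y + 46 = 0 ∩ |AB|² = 1109/4]
   → A = (-2, -1/2)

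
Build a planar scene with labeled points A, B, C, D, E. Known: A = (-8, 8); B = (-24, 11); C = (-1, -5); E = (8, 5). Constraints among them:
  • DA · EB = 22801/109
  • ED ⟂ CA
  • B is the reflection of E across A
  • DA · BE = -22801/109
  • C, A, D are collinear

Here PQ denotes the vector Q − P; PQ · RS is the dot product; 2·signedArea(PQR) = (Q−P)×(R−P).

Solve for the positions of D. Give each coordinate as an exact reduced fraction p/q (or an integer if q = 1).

1. D_x = -687/218  [C, A, D are collinear ∩ ED ⟂ CA]
2. D_y = -219/218  [C, A, D are collinear ∩ ED ⟂ CA]
   → D = (-687/218, -219/218)

D = (-687/218, -219/218)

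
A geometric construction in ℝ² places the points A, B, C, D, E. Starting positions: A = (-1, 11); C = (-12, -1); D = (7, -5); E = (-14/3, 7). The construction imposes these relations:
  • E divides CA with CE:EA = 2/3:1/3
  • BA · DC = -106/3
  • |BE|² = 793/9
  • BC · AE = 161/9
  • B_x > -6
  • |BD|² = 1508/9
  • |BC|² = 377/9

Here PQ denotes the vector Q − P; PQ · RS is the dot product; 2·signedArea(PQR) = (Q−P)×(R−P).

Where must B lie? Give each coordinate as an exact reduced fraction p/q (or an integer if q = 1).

B = (-17/3, -7/3)

1. B_x = -17/3  [BC · AE = 161/9 ∩ BA · DC = -106/3]
2. B_y = -7/3  [BC · AE = 161/9 ∩ BA · DC = -106/3]
   → B = (-17/3, -7/3)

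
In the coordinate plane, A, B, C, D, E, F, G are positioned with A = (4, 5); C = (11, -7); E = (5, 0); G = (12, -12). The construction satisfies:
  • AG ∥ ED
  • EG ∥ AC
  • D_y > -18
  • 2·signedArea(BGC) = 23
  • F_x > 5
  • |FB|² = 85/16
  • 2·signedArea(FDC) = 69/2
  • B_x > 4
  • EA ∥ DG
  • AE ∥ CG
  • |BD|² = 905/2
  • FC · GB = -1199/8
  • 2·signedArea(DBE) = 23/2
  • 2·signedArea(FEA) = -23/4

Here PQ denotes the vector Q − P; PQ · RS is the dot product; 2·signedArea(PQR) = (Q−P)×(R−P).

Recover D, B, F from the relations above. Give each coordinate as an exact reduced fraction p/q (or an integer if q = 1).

1. D_x = 13  [EA ∥ DG ∩ AG ∥ ED]
2. D_y = -17  [EA ∥ DG ∩ AG ∥ ED]
   → D = (13, -17)
3. B_x = 9/2  [2·signedArea(BGC) = 23 ∩ 2·signedArea(DBE) = 23/2]
4. B_y = 5/2  [2·signedArea(BGC) = 23 ∩ 2·signedArea(DBE) = 23/2]
   → B = (9/2, 5/2)
5. F_x = 6  [2·signedArea(FEA) = -23/4 ∩ FC · GB = -1199/8]
6. F_y = 3/4  [2·signedArea(FEA) = -23/4 ∩ FC · GB = -1199/8]
   → F = (6, 3/4)

B = (9/2, 5/2)
D = (13, -17)
F = (6, 3/4)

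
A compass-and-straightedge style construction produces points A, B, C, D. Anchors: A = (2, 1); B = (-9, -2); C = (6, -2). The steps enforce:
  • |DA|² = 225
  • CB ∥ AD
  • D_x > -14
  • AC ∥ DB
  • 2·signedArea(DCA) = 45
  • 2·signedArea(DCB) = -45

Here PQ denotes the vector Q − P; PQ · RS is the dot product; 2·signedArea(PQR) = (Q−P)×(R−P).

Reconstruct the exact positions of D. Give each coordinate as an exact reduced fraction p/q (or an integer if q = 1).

D = (-13, 1)

1. D_x = -13  [AC ∥ DB ∩ CB ∥ AD]
2. D_y = 1  [AC ∥ DB ∩ CB ∥ AD]
   → D = (-13, 1)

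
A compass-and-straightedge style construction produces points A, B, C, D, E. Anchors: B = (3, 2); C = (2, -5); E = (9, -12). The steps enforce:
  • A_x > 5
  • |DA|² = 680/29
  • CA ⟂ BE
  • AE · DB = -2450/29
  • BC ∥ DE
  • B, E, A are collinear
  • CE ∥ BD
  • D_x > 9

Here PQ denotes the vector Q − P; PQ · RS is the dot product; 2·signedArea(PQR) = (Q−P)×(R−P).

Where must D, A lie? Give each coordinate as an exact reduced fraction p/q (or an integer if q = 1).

A = (156/29, -103/29)
D = (10, -5)

1. D_x = 10  [BC ∥ DE ∩ CE ∥ BD]
2. D_y = -5  [BC ∥ DE ∩ CE ∥ BD]
   → D = (10, -5)
3. A_x = 156/29  [B, E, A are collinear ∩ CA ⟂ BE]
4. A_y = -103/29  [B, E, A are collinear ∩ CA ⟂ BE]
   → A = (156/29, -103/29)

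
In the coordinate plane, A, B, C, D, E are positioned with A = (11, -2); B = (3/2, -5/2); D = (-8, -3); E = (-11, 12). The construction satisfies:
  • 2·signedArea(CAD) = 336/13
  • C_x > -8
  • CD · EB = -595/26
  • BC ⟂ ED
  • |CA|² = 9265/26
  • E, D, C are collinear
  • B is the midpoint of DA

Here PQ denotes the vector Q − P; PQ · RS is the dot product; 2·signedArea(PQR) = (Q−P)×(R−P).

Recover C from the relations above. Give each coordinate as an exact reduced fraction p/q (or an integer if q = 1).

1. C_x = -201/26  [E, D, C are collinear ∩ BC ⟂ ED]
2. C_y = -113/26  [E, D, C are collinear ∩ BC ⟂ ED]
   → C = (-201/26, -113/26)

C = (-201/26, -113/26)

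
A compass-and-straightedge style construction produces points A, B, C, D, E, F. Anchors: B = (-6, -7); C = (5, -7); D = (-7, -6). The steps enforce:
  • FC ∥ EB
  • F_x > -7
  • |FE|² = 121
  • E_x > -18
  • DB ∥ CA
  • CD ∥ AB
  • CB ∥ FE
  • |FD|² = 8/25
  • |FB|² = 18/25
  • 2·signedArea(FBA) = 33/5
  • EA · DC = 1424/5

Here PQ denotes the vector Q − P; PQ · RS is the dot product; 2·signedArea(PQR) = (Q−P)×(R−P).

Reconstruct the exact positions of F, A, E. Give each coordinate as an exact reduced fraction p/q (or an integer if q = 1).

A = (6, -8)
E = (-88/5, -32/5)
F = (-33/5, -32/5)

1. A_x = 6  [CD ∥ AB ∩ DB ∥ CA]
2. A_y = -8  [CD ∥ AB ∩ DB ∥ CA]
   → A = (6, -8)
3. F_x = -33/5  [line 1·x + 12·y + 417/5 = 0 ∩ |FD|² = 8/25]
4. F_y = -32/5  [line 1·x + 12·y + 417/5 = 0 ∩ |FD|² = 8/25]
   → F = (-33/5, -32/5)
5. E_x = -88/5  [FC ∥ EB ∩ CB ∥ FE]
6. E_y = -32/5  [FC ∥ EB ∩ CB ∥ FE]
   → E = (-88/5, -32/5)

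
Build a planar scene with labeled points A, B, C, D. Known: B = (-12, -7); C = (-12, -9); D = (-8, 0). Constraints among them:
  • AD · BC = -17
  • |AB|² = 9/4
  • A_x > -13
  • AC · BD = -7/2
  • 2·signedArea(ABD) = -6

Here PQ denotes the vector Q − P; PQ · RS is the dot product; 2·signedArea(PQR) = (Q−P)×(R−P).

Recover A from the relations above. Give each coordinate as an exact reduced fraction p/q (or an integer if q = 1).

A = (-12, -17/2)

1. A_x = -12  [AC · BD = -7/2 ∩ 2·signedArea(ABD) = -6]
2. A_y = -17/2  [AC · BD = -7/2 ∩ 2·signedArea(ABD) = -6]
   → A = (-12, -17/2)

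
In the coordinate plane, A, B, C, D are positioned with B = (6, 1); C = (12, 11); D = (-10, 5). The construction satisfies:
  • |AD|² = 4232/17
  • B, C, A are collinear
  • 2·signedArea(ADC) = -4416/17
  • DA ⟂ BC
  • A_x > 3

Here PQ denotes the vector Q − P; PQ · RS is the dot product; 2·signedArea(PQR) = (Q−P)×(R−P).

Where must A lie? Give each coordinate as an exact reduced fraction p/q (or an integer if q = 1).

A = (60/17, -53/17)

1. A_x = 60/17  [B, C, A are collinear ∩ DA ⟂ BC]
2. A_y = -53/17  [B, C, A are collinear ∩ DA ⟂ BC]
   → A = (60/17, -53/17)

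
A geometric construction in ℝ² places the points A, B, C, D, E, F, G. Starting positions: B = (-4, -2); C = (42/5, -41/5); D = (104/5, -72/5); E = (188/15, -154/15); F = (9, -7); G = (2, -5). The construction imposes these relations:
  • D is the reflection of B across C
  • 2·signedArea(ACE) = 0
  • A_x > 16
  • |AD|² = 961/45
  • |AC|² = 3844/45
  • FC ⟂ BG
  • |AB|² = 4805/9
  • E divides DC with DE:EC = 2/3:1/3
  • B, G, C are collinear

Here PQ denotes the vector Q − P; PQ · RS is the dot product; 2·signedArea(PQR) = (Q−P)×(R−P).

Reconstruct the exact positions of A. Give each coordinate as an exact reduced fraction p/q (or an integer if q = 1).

1. A_x = 50/3  [line 31/15·x + 62/15·y + 248/15 = 0 ∩ |AB|² = 4805/9]
2. A_y = -37/3  [line 31/15·x + 62/15·y + 248/15 = 0 ∩ |AB|² = 4805/9]
   → A = (50/3, -37/3)

A = (50/3, -37/3)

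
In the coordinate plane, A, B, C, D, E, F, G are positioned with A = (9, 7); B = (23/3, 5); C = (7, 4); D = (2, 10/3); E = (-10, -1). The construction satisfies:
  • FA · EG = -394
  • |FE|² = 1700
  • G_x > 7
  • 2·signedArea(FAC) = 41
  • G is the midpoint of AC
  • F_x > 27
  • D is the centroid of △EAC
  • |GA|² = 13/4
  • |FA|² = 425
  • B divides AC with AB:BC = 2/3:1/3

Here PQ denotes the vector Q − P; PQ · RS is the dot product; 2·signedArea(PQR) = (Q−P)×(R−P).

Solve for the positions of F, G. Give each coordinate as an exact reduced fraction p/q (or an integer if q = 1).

1. F_x = 28  [line 3·x + -2·y + -54 = 0 ∩ |FA|² = 425]
2. F_y = 15  [line 3·x + -2·y + -54 = 0 ∩ |FA|² = 425]
   → F = (28, 15)
3. G_x = 8  [FA · EG = -394 ∩ G is the midpoint of AC]
4. G_y = 11/2  [FA · EG = -394 ∩ G is the midpoint of AC]
   → G = (8, 11/2)

F = (28, 15)
G = (8, 11/2)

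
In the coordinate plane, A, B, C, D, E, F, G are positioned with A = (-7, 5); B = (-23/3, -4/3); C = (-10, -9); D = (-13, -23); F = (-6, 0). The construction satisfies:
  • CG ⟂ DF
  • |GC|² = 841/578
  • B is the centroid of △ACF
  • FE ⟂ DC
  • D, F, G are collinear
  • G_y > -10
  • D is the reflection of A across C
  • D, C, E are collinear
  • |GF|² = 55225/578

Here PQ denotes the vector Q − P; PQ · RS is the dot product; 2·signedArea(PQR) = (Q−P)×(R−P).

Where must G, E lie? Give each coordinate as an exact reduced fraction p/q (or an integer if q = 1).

1. G_x = -5113/578  [D, F, G are collinear ∩ CG ⟂ DF]
2. G_y = -5405/578  [D, F, G are collinear ∩ CG ⟂ DF]
   → G = (-5113/578, -5405/578)
3. E_x = -1636/205  [D, C, E are collinear ∩ FE ⟂ DC]
4. E_y = 87/205  [D, C, E are collinear ∩ FE ⟂ DC]
   → E = (-1636/205, 87/205)

E = (-1636/205, 87/205)
G = (-5113/578, -5405/578)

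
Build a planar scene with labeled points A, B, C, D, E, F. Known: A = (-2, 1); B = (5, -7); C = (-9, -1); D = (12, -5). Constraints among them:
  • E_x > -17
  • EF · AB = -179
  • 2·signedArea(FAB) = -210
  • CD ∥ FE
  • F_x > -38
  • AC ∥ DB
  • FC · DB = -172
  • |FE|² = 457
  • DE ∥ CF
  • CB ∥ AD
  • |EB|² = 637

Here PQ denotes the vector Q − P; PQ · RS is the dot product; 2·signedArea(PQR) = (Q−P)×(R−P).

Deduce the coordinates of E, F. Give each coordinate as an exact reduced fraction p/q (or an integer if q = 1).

1. F_x = -37  [2·signedArea(FAB) = -210 ∩ FC · DB = -172]
2. F_y = 11  [2·signedArea(FAB) = -210 ∩ FC · DB = -172]
   → F = (-37, 11)
3. E_x = -16  [EF · AB = -179 ∩ CD ∥ FE]
4. E_y = 7  [EF · AB = -179 ∩ CD ∥ FE]
   → E = (-16, 7)

E = (-16, 7)
F = (-37, 11)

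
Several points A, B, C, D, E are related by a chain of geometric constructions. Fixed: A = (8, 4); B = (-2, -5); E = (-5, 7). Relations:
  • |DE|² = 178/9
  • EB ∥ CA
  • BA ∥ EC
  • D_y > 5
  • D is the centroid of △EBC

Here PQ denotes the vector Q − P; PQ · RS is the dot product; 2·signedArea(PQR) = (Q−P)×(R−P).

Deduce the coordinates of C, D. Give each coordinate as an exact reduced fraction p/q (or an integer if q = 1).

1. C_x = 5  [EB ∥ CA ∩ BA ∥ EC]
2. C_y = 16  [EB ∥ CA ∩ BA ∥ EC]
   → C = (5, 16)
3. D_x = -2/3  [D is the centroid of △EBC]
4. D_y = 6  [D is the centroid of △EBC]
   → D = (-2/3, 6)

C = (5, 16)
D = (-2/3, 6)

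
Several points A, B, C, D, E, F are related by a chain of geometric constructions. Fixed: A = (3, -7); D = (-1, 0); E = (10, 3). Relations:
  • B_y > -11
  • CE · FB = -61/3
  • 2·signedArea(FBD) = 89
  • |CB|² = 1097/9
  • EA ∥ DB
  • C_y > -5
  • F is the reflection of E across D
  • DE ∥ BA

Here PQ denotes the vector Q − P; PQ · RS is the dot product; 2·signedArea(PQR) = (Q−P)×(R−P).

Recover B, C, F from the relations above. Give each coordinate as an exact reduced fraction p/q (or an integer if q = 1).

B = (-8, -10)
C = (5/3, -14/3)
F = (-12, -3)

1. B_x = -8  [DE ∥ BA ∩ EA ∥ DB]
2. B_y = -10  [DE ∥ BA ∩ EA ∥ DB]
   → B = (-8, -10)
3. F_x = -12  [F is the reflection of E across D]
4. F_y = -3  [F is the reflection of E across D]
   → F = (-12, -3)
5. C_x = 5/3  [line -4·x + 7·y + 118/3 = 0 ∩ |CB|² = 1097/9]
6. C_y = -14/3  [line -4·x + 7·y + 118/3 = 0 ∩ |CB|² = 1097/9]
   → C = (5/3, -14/3)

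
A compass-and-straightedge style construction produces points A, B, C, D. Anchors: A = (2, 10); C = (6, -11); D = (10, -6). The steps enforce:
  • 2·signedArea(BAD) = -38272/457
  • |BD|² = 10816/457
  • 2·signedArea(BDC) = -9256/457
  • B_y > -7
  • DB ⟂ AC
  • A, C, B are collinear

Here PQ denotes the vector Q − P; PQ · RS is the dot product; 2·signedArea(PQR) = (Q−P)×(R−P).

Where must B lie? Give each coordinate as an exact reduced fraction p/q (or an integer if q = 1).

B = (2386/457, -3158/457)

1. B_x = 2386/457  [A, C, B are collinear ∩ DB ⟂ AC]
2. B_y = -3158/457  [A, C, B are collinear ∩ DB ⟂ AC]
   → B = (2386/457, -3158/457)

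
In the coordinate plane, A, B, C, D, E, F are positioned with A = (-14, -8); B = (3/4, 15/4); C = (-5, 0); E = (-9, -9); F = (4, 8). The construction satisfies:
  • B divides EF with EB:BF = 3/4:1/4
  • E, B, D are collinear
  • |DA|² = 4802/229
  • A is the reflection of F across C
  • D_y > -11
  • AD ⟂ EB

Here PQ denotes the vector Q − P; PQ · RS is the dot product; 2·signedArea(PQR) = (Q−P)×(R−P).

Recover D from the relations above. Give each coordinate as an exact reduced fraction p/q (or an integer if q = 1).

D = (-2373/229, -2469/229)

1. D_x = -2373/229  [E, B, D are collinear ∩ AD ⟂ EB]
2. D_y = -2469/229  [E, B, D are collinear ∩ AD ⟂ EB]
   → D = (-2373/229, -2469/229)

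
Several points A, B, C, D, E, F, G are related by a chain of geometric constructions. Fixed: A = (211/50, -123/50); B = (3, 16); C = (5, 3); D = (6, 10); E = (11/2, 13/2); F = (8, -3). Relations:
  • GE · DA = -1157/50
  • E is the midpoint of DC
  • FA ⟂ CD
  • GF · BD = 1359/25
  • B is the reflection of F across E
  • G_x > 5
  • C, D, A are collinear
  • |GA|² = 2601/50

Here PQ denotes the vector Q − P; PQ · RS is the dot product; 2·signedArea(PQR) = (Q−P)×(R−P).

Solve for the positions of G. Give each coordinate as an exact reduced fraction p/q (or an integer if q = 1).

G = (131/25, 117/25)

1. G_x = 131/25  [GE · DA = -1157/50 ∩ GF · BD = 1359/25]
2. G_y = 117/25  [GE · DA = -1157/50 ∩ GF · BD = 1359/25]
   → G = (131/25, 117/25)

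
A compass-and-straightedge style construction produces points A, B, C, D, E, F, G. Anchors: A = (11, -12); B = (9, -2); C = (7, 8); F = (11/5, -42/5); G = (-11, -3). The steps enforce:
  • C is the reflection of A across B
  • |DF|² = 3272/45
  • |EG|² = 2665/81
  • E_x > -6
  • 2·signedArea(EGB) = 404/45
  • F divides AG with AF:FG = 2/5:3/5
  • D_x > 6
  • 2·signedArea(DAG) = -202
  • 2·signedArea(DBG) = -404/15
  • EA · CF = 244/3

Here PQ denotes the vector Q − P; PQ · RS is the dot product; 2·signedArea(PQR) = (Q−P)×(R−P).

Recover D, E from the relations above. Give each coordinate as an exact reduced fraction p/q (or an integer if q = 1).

1. D_x = 91/15  [2·signedArea(DBG) = -404/15 ∩ 2·signedArea(DAG) = -202]
2. D_y = -4/5  [2·signedArea(DBG) = -404/15 ∩ 2·signedArea(DAG) = -202]
   → D = (91/15, -4/5)
3. E_x = -239/45  [2·signedArea(EGB) = 404/45 ∩ EA · CF = 244/3]
4. E_y = -34/15  [2·signedArea(EGB) = 404/45 ∩ EA · CF = 244/3]
   → E = (-239/45, -34/15)

D = (91/15, -4/5)
E = (-239/45, -34/15)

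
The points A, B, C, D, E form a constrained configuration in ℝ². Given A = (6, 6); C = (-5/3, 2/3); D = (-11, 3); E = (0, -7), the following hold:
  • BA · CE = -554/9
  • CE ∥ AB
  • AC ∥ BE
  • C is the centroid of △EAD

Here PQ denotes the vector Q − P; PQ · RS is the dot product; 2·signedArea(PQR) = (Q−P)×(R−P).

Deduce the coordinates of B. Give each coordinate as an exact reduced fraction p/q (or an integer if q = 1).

B = (23/3, -5/3)

1. B_x = 23/3  [AC ∥ BE ∩ CE ∥ AB]
2. B_y = -5/3  [AC ∥ BE ∩ CE ∥ AB]
   → B = (23/3, -5/3)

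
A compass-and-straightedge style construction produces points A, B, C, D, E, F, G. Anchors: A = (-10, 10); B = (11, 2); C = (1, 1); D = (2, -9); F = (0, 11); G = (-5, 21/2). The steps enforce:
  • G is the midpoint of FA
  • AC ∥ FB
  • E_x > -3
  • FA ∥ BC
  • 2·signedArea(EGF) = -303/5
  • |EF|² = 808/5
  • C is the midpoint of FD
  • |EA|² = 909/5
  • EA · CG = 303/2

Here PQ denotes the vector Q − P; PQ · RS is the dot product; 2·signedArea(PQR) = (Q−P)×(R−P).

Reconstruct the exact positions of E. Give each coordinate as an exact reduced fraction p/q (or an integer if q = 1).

E = (-14/5, -7/5)

1. E_x = -14/5  [EA · CG = 303/2 ∩ 2·signedArea(EGF) = -303/5]
2. E_y = -7/5  [EA · CG = 303/2 ∩ 2·signedArea(EGF) = -303/5]
   → E = (-14/5, -7/5)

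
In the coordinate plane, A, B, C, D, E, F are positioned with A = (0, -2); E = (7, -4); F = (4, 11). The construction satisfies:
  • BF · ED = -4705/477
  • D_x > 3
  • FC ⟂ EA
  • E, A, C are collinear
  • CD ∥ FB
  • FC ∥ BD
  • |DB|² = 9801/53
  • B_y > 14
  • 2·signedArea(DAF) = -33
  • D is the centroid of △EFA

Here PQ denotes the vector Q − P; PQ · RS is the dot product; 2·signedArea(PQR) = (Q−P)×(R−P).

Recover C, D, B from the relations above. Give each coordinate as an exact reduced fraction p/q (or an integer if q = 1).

B = (1177/159, 2344/159)
C = (14/53, -110/53)
D = (11/3, 5/3)

1. C_x = 14/53  [E, A, C are collinear ∩ FC ⟂ EA]
2. C_y = -110/53  [E, A, C are collinear ∩ FC ⟂ EA]
   → C = (14/53, -110/53)
3. D_x = 11/3  [D is the centroid of △EFA]
4. D_y = 5/3  [D is the centroid of △EFA]
   → D = (11/3, 5/3)
5. B_x = 1177/159  [FC ∥ BD ∩ CD ∥ FB]
6. B_y = 2344/159  [FC ∥ BD ∩ CD ∥ FB]
   → B = (1177/159, 2344/159)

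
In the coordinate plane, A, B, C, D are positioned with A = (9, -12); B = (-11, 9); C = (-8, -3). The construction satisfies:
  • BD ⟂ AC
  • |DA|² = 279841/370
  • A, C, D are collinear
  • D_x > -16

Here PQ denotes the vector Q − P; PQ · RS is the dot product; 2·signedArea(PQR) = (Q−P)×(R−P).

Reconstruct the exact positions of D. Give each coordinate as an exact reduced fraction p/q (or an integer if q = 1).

D = (-5663/370, 321/370)

1. D_x = -5663/370  [A, C, D are collinear ∩ BD ⟂ AC]
2. D_y = 321/370  [A, C, D are collinear ∩ BD ⟂ AC]
   → D = (-5663/370, 321/370)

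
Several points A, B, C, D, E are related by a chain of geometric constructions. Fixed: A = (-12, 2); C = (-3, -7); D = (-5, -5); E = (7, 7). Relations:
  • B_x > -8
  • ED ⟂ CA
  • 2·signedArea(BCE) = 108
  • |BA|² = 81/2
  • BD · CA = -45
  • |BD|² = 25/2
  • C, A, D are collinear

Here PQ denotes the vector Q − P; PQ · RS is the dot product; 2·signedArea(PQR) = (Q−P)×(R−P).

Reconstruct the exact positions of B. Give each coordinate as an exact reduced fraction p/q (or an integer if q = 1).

1. B_x = -15/2  [2·signedArea(BCE) = 108 ∩ BD · CA = -45]
2. B_y = -5/2  [2·signedArea(BCE) = 108 ∩ BD · CA = -45]
   → B = (-15/2, -5/2)

B = (-15/2, -5/2)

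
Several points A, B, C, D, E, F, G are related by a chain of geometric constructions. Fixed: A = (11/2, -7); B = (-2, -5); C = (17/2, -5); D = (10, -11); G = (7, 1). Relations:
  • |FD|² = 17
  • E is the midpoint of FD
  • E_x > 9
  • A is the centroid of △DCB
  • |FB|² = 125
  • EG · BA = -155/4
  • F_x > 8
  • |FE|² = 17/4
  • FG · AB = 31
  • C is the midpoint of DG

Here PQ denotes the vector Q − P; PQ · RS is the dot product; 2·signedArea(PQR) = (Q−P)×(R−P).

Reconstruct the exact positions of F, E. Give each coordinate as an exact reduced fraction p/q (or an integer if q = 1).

E = (19/2, -9)
F = (9, -7)

1. F_x = 9  [line 15/2·x + -2·y + -163/2 = 0 ∩ |FD|² = 17]
2. F_y = -7  [line 15/2·x + -2·y + -163/2 = 0 ∩ |FD|² = 17]
   → F = (9, -7)
3. E_x = 19/2  [E is the midpoint of FD]
4. E_y = -9  [E is the midpoint of FD]
   → E = (19/2, -9)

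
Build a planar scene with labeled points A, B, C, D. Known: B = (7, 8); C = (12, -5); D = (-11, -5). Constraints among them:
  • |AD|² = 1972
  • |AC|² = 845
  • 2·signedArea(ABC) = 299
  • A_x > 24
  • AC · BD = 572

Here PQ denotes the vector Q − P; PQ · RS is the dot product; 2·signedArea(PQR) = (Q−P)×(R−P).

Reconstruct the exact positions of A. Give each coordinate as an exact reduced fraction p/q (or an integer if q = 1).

A = (25, 21)

1. A_x = 25  [2·signedArea(ABC) = 299 ∩ AC · BD = 572]
2. A_y = 21  [2·signedArea(ABC) = 299 ∩ AC · BD = 572]
   → A = (25, 21)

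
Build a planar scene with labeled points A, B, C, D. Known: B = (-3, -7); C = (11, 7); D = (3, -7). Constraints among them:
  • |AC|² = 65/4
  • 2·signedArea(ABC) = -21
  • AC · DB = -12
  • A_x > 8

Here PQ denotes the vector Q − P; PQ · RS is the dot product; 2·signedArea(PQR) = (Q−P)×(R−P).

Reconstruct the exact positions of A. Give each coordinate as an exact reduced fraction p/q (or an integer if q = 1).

1. A_x = 9  [AC · DB = -12 ∩ 2·signedArea(ABC) = -21]
2. A_y = 7/2  [AC · DB = -12 ∩ 2·signedArea(ABC) = -21]
   → A = (9, 7/2)

A = (9, 7/2)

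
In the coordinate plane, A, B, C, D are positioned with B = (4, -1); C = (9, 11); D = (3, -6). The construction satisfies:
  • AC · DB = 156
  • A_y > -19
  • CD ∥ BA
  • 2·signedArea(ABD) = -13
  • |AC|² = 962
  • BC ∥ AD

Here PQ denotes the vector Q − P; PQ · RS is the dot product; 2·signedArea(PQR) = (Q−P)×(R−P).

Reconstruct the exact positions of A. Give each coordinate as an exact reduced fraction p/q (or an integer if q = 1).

A = (-2, -18)

1. A_x = -2  [BC ∥ AD ∩ CD ∥ BA]
2. A_y = -18  [BC ∥ AD ∩ CD ∥ BA]
   → A = (-2, -18)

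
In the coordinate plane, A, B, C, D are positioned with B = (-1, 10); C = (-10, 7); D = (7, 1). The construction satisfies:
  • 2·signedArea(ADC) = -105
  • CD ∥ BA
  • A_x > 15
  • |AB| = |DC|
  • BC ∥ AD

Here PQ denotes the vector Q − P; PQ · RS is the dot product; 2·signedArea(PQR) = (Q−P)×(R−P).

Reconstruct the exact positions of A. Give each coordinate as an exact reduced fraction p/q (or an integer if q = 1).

1. A_x = 16  [BC ∥ AD ∩ CD ∥ BA]
2. A_y = 4  [BC ∥ AD ∩ CD ∥ BA]
   → A = (16, 4)

A = (16, 4)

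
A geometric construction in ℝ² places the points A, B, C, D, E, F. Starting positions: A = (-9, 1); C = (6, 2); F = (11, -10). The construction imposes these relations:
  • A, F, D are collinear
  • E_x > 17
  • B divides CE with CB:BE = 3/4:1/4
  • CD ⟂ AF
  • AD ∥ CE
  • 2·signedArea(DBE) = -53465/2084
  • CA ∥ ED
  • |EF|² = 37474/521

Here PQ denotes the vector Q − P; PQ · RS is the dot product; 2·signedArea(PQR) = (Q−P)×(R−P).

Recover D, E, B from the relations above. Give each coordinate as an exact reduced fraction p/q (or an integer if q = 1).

B = (7461/521, -5369/2084)
D = (1091/521, -2658/521)
E = (8906/521, -2137/521)

1. D_x = 1091/521  [A, F, D are collinear ∩ CD ⟂ AF]
2. D_y = -2658/521  [A, F, D are collinear ∩ CD ⟂ AF]
   → D = (1091/521, -2658/521)
3. E_x = 8906/521  [CA ∥ ED ∩ AD ∥ CE]
4. E_y = -2137/521  [CA ∥ ED ∩ AD ∥ CE]
   → E = (8906/521, -2137/521)
5. B_x = 7461/521  [B divides CE with CB:BE = 3/4:1/4]
6. B_y = -5369/2084  [B divides CE with CB:BE = 3/4:1/4]
   → B = (7461/521, -5369/2084)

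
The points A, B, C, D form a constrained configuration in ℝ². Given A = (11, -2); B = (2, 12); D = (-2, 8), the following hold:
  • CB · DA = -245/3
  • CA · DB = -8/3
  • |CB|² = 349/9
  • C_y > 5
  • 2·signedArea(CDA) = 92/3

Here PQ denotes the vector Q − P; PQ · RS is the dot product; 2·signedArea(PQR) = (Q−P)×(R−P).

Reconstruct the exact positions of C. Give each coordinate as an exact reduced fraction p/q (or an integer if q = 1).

C = (11/3, 6)

1. C_x = 11/3  [CA · DB = -8/3 ∩ CB · DA = -245/3]
2. C_y = 6  [CA · DB = -8/3 ∩ CB · DA = -245/3]
   → C = (11/3, 6)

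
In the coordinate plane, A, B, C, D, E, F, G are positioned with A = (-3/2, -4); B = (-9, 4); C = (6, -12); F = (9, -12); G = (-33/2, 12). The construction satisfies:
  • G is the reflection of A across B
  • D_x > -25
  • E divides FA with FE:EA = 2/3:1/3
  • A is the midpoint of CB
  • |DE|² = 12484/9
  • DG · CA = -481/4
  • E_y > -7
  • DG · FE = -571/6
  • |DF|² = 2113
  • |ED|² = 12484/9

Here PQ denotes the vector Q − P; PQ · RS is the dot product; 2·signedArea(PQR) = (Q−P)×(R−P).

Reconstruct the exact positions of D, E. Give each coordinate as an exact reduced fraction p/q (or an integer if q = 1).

D = (-24, 20)
E = (2, -20/3)

1. E_x = 2  [E divides FA with FE:EA = 2/3:1/3]
2. E_y = -20/3  [E divides FA with FE:EA = 2/3:1/3]
   → E = (2, -20/3)
3. D_x = -24  [DG · CA = -481/4 ∩ DG · FE = -571/6]
4. D_y = 20  [DG · CA = -481/4 ∩ DG · FE = -571/6]
   → D = (-24, 20)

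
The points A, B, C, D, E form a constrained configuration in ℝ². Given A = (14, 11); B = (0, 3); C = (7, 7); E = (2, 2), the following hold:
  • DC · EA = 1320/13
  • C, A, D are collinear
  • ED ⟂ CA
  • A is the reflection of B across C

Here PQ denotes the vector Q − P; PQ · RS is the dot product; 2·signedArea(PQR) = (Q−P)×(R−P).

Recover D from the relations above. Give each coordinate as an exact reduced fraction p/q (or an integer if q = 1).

D = (14/13, 47/13)

1. D_x = 14/13  [C, A, D are collinear ∩ ED ⟂ CA]
2. D_y = 47/13  [C, A, D are collinear ∩ ED ⟂ CA]
   → D = (14/13, 47/13)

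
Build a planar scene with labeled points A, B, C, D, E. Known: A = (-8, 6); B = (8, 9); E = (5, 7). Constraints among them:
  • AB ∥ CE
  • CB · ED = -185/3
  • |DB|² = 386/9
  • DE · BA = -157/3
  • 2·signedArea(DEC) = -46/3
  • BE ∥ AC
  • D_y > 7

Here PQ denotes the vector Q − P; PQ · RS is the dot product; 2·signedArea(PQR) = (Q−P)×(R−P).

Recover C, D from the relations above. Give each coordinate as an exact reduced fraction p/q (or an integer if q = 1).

1. C_x = -11  [AB ∥ CE ∩ BE ∥ AC]
2. C_y = 4  [AB ∥ CE ∩ BE ∥ AC]
   → C = (-11, 4)
3. D_x = 5/3  [DE · BA = -157/3 ∩ CB · ED = -185/3]
4. D_y = 22/3  [DE · BA = -157/3 ∩ CB · ED = -185/3]
   → D = (5/3, 22/3)

C = (-11, 4)
D = (5/3, 22/3)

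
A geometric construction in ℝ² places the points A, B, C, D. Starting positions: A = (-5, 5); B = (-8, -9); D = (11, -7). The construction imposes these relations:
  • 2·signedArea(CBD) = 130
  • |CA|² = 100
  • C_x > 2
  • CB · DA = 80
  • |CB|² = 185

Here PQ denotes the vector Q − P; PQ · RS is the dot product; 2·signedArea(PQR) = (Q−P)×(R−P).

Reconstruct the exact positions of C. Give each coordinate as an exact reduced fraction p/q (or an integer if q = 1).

1. C_x = 3  [CB · DA = 80 ∩ 2·signedArea(CBD) = 130]
2. C_y = -1  [CB · DA = 80 ∩ 2·signedArea(CBD) = 130]
   → C = (3, -1)

C = (3, -1)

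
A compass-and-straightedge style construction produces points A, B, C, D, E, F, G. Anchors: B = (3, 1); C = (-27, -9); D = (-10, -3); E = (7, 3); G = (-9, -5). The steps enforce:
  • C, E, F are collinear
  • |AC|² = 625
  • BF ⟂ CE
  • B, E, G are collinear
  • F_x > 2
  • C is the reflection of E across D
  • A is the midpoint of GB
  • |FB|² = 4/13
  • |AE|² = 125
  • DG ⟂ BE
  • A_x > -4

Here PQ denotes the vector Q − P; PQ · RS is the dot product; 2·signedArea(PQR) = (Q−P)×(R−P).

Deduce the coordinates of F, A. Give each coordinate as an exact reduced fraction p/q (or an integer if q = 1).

A = (-3, -2)
F = (183/65, 99/65)

1. F_x = 183/65  [C, E, F are collinear ∩ BF ⟂ CE]
2. F_y = 99/65  [C, E, F are collinear ∩ BF ⟂ CE]
   → F = (183/65, 99/65)
3. A_x = -3  [A is the midpoint of GB]
4. A_y = -2  [A is the midpoint of GB]
   → A = (-3, -2)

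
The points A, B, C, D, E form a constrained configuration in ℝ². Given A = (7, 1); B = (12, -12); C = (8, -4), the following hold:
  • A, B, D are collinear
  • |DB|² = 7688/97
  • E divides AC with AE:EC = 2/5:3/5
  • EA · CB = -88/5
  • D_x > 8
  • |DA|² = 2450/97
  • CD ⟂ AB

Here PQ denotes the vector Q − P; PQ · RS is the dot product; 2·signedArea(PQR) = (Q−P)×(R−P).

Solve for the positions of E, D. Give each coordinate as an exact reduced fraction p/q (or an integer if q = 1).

1. E_x = 37/5  [E divides AC with AE:EC = 2/5:3/5]
2. E_y = -1  [E divides AC with AE:EC = 2/5:3/5]
   → E = (37/5, -1)
3. D_x = 854/97  [A, B, D are collinear ∩ CD ⟂ AB]
4. D_y = -358/97  [A, B, D are collinear ∩ CD ⟂ AB]
   → D = (854/97, -358/97)

D = (854/97, -358/97)
E = (37/5, -1)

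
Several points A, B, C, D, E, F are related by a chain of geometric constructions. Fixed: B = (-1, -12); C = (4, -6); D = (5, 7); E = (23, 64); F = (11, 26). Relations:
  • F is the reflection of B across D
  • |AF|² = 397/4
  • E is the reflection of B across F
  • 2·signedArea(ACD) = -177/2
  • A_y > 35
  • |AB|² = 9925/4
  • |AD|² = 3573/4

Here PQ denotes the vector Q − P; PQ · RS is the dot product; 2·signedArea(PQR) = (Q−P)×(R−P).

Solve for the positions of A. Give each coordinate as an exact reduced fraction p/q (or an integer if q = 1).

1. A_x = 14  [line -13·x + 1·y + 293/2 = 0 ∩ |AB|² = 9925/4]
2. A_y = 71/2  [line -13·x + 1·y + 293/2 = 0 ∩ |AB|² = 9925/4]
   → A = (14, 71/2)

A = (14, 71/2)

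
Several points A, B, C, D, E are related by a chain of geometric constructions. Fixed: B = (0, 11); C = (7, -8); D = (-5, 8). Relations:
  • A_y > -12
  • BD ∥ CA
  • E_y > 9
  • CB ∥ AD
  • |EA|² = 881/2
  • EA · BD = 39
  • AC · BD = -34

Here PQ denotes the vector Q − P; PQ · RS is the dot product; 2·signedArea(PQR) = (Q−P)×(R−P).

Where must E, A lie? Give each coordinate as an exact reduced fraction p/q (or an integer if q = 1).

1. A_x = 2  [CB ∥ AD ∩ BD ∥ CA]
2. A_y = -11  [CB ∥ AD ∩ BD ∥ CA]
   → A = (2, -11)
3. E_x = -5/2  [line 5·x + 3·y + -16 = 0 ∩ |EA|² = 881/2]
4. E_y = 19/2  [line 5·x + 3·y + -16 = 0 ∩ |EA|² = 881/2]
   → E = (-5/2, 19/2)

A = (2, -11)
E = (-5/2, 19/2)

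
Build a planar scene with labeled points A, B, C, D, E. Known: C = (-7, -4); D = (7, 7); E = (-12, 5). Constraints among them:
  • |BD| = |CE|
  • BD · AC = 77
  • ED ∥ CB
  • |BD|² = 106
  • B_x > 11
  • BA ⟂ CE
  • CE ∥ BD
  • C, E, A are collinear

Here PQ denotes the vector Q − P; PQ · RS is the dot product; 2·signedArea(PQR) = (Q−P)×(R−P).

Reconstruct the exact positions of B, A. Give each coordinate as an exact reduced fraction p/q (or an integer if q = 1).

A = (-357/106, -1117/106)
B = (12, -2)

1. B_x = 12  [CE ∥ BD ∩ ED ∥ CB]
2. B_y = -2  [CE ∥ BD ∩ ED ∥ CB]
   → B = (12, -2)
3. A_x = -357/106  [C, E, A are collinear ∩ BA ⟂ CE]
4. A_y = -1117/106  [C, E, A are collinear ∩ BA ⟂ CE]
   → A = (-357/106, -1117/106)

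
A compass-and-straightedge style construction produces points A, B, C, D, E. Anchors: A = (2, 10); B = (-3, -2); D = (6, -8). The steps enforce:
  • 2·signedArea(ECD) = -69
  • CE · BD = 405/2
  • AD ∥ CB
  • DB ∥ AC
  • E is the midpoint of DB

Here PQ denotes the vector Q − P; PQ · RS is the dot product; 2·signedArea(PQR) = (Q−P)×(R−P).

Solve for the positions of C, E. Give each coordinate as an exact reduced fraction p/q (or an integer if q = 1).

C = (-7, 16)
E = (3/2, -5)

1. C_x = -7  [AD ∥ CB ∩ DB ∥ AC]
2. C_y = 16  [AD ∥ CB ∩ DB ∥ AC]
   → C = (-7, 16)
3. E_x = 3/2  [E is the midpoint of DB]
4. E_y = -5  [E is the midpoint of DB]
   → E = (3/2, -5)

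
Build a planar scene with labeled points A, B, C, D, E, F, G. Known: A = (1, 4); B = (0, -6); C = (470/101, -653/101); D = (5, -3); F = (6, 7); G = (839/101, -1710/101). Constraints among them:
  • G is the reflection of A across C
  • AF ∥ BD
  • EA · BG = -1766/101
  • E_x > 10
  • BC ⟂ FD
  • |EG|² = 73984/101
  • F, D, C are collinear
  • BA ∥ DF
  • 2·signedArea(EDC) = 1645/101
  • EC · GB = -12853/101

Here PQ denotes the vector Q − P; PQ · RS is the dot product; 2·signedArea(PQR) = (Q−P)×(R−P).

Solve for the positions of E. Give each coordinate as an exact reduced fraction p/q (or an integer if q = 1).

1. E_x = 11  [EC · GB = -12853/101 ∩ 2·signedArea(EDC) = 1645/101]
2. E_y = 10  [EC · GB = -12853/101 ∩ 2·signedArea(EDC) = 1645/101]
   → E = (11, 10)

E = (11, 10)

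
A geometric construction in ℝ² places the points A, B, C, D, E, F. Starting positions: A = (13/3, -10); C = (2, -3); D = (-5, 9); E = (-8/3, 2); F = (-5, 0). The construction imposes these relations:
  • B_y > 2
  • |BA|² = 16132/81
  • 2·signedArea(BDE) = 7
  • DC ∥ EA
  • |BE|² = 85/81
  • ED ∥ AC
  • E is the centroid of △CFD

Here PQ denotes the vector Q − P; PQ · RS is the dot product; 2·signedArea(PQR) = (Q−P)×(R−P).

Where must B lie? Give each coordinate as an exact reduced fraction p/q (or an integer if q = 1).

1. B_x = -17/9  [line 7·x + 7/3·y + 7 = 0 ∩ |BA|² = 16132/81]
2. B_y = 8/3  [line 7·x + 7/3·y + 7 = 0 ∩ |BA|² = 16132/81]
   → B = (-17/9, 8/3)

B = (-17/9, 8/3)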